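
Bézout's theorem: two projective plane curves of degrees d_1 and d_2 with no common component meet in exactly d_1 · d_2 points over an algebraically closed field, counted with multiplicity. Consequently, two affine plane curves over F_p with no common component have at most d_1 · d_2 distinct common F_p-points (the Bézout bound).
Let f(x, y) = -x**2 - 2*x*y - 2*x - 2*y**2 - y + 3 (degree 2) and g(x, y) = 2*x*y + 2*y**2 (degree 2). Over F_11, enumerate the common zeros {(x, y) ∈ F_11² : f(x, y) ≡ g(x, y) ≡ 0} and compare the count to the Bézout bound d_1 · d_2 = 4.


Common zeros: {(1, 0), (8, 0)}; count = 2; Bézout bound = 4.

deg(f) = 2, deg(g) = 2, so Bézout bound = 4.
Scan x ∈ F_11. For each x, list the y ∈ F_11 with f(x, y) ≡ 0 and those with g(x, y) ≡ 0 (mod 11); the common zeros in that column are the intersection.
  x = 0: f ≡ 0 at y ∈ {1, 4}; g ≡ 0 at y ∈ {0}; common: ∅.
  x = 1: f ≡ 0 at y ∈ {0, 4}; g ≡ 0 at y ∈ {0, 10}; common: {0}.
  x = 2: f ≡ 0 at y ∈ ∅; g ≡ 0 at y ∈ {0, 9}; common: ∅.
  x = 3: f ≡ 0 at y ∈ ∅; g ≡ 0 at y ∈ {0, 8}; common: ∅.
  x = 4: f ≡ 0 at y ∈ {3, 9}; g ≡ 0 at y ∈ {0, 7}; common: ∅.
  x = 5: f ≡ 0 at y ∈ ∅; g ≡ 0 at y ∈ {0, 6}; common: ∅.
  x = 6: f ≡ 0 at y ∈ ∅; g ≡ 0 at y ∈ {0, 5}; common: ∅.
  x = 7: f ≡ 0 at y ∈ {1, 8}; g ≡ 0 at y ∈ {0, 4}; common: ∅.
  x = 8: f ≡ 0 at y ∈ {0, 8}; g ≡ 0 at y ∈ {0, 3}; common: {0}.
  x = 9: f ≡ 0 at y ∈ {9}; g ≡ 0 at y ∈ {0, 2}; common: ∅.
  x = 10: f ≡ 0 at y ∈ {3}; g ≡ 0 at y ∈ {0, 1}; common: ∅.
Collecting: common zeros = {(1, 0), (8, 0)}, so the count is 2.
Comparison with the Bézout bound: 2 ≤ 4 = deg(f)·deg(g), as expected for curves with no common component (the affine F_11-count falls short of the bound because intersections may lie at infinity, over extension fields, or carry multiplicity).


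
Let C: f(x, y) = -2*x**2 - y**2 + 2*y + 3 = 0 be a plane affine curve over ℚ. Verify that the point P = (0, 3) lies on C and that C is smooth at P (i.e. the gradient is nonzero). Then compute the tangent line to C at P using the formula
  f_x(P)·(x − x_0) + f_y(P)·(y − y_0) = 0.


Tangent line at P: 12 - 4*y = 0.

Step 1: f(0, 3) = 0, so P lies on C.
Step 2: partial derivatives
  f_x(x, y) = -4*x, f_y(x, y) = 2 - 2*y.
  f_x(P) = 0, f_y(P) = -4 (gradient nonzero, so P is smooth).
Step 3: tangent line at P: 0·(x − 0) + -4·(y − 3) = 0.
Expanding: 12 - 4*y = 0.


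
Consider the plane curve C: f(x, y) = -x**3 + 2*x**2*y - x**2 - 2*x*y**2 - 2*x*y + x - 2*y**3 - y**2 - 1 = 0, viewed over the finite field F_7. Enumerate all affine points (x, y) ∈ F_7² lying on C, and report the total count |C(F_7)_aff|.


Affine F_7-points: {(0, 2), (0, 6), (1, 1), (2, 1), (2, 3), (2, 4), (3, 5), (4, 0), (4, 3), (5, 1), (5, 2), (6, 3), (6, 4)}; count = 13.

For each of the 49 pairs (x, y) ∈ F_7², evaluate f(x, y) mod 7. Record the zeros.
  x = 0: [0↦6, 1↦3, 2↦0, 3↦6, 4↦2, 5↦4, 6↦0]  zeros at y ∈ {2, 6}
  x = 1: [0↦5, 1↦0, 2↦5, 3↦1, 4↦4, 5↦2, 6↦4]  zeros at y ∈ {1}
  x = 2: [0↦3, 1↦0, 2↦3, 3↦0, 4↦0, 5↦5, 6↦3]  zeros at y ∈ {1, 3, 4}
  x = 3: [0↦1, 1↦4, 2↦2, 3↦4, 4↦5, 5↦0, 6↦5]  zeros at y ∈ {5}
  x = 4: [0↦0, 1↦6, 2↦3, 3↦0, 4↦6, 5↦2, 6↦4]  zeros at y ∈ {0, 3}
  x = 5: [0↦1, 1↦0, 2↦0, 3↦3, 4↦4, 5↦5, 6↦1]  zeros at y ∈ {1, 2}
  x = 6: [0↦5, 1↦1, 2↦1, 3↦0, 4↦0, 5↦3, 6↦4]  zeros at y ∈ {3, 4}
Collecting zeros: affine points = {(0, 2), (0, 6), (1, 1), (2, 1), (2, 3), (2, 4), (3, 5), (4, 0), (4, 3), (5, 1), (5, 2), (6, 3), (6, 4)}.
Total count |C(F_7)_aff| = 13.


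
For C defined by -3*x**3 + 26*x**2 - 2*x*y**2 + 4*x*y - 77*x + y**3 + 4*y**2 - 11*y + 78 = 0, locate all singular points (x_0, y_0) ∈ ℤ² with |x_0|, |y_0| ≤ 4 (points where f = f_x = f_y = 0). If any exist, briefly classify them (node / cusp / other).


Singular points: {(3, 1)}; classification: node.

Compute partial derivatives:
  f_x = -9*x**2 + 52*x - 2*y**2 + 4*y - 77.
  f_y = -4*x*y + 4*x + 3*y**2 + 8*y - 11.
Scan x_0 ∈ {−4, ..., 4}. For each x_0, f_y(x_0, y) is a polynomial in y; find its integer roots y ∈ {−4, ..., 4}, then test f_x and f at those candidates.
  x = -4: f_y(-4, y) = 3*y**2 + 24*y - 27; vanishes at y ∈ {1}. (-4, 1): f_x = -427 ≠ 0.
  x = -3: f_y(-3, y) = 3*y**2 + 20*y - 23; vanishes at y ∈ {1}. (-3, 1): f_x = -312 ≠ 0.
  x = -2: f_y(-2, y) = 3*y**2 + 16*y - 19; vanishes at y ∈ {1}. (-2, 1): f_x = -215 ≠ 0.
  x = -1: f_y(-1, y) = 3*y**2 + 12*y - 15; vanishes at y ∈ {1}. (-1, 1): f_x = -136 ≠ 0.
  x = 0: f_y(0, y) = 3*y**2 + 8*y - 11; vanishes at y ∈ {1}. (0, 1): f_x = -75 ≠ 0.
  x = 1: f_y(1, y) = 3*y**2 + 4*y - 7; vanishes at y ∈ {1}. (1, 1): f_x = -32 ≠ 0.
  x = 2: f_y(2, y) = 3*y**2 - 3; vanishes at y ∈ {-1, 1}. (2, -1): f_x = -15 ≠ 0; (2, 1): f_x = -7 ≠ 0.
  x = 3: f_y(3, y) = 3*y**2 - 4*y + 1; vanishes at y ∈ {1}. (3, 1): f_x = 0, f = 0 — SINGULAR.
  x = 4: f_y(4, y) = 3*y**2 - 8*y + 5; vanishes at y ∈ {1}. (4, 1): f_x = -11 ≠ 0.
Only singular point on the grid: (3, 1).
Classify: substitute x = 3 + u, y = 1 + v and expand: f = -3*u**3 - u**2 - 2*u*v**2 + v**3 + v**2.
No constant or linear terms (consistent with a singular point). Quadratic part: -u**2 + v**2. Cubic part: -3*u**3 - 2*u*v**2 + v**3.
The quadratic part v**2 - u**2 = (v − u)(v + u) splits into two distinct linear factors, so there are two distinct tangent lines y − 1 = ±(x − 3) — this is a node (ordinary double point).
Classification: node.


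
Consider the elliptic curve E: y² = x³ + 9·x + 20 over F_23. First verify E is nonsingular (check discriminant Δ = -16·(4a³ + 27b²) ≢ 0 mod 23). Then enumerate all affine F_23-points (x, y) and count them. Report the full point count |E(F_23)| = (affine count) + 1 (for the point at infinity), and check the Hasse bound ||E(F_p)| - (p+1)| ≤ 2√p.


Affine points = {(2, 0), (5, 11), (5, 12), (7, 9), (7, 14), (8, 11), (8, 12), (9, 5), (9, 18), (10, 11), (10, 12), (11, 1), (11, 22), (12, 4), (12, 19), (17, 7), (17, 16), (19, 9), (19, 14), (20, 9), (20, 14)}; affine count = 21; |E(F_23)| = 22.

Discriminant check: Δ ∝ 4a³ + 27b² = 4·9³ + 27·20² = 4·729 + 27·400 ≡ 8 (mod 23). Nonzero ⇒ E is nonsingular.
For each x ∈ F_23, compute rhs = x³ + 9·x + 20 mod 23, then count y ∈ F_23 with y² ≡ rhs.
  x = 0: rhs = 20, matching y values: none (0 points).
  x = 1: rhs = 7, matching y values: none (0 points).
  x = 2: rhs = 0, matching y values: 0 (1 points).
  x = 3: rhs = 5, matching y values: none (0 points).
  x = 4: rhs = 5, matching y values: none (0 points).
  x = 5: rhs = 6, matching y values: 11, 12 (2 points).
  x = 6: rhs = 14, matching y values: none (0 points).
  x = 7: rhs = 12, matching y values: 9, 14 (2 points).
  x = 8: rhs = 6, matching y values: 11, 12 (2 points).
  x = 9: rhs = 2, matching y values: 5, 18 (2 points).
  x = 10: rhs = 6, matching y values: 11, 12 (2 points).
  x = 11: rhs = 1, matching y values: 1, 22 (2 points).
  x = 12: rhs = 16, matching y values: 4, 19 (2 points).
  x = 13: rhs = 11, matching y values: none (0 points).
  x = 14: rhs = 15, matching y values: none (0 points).
  x = 15: rhs = 11, matching y values: none (0 points).
  x = 16: rhs = 5, matching y values: none (0 points).
  x = 17: rhs = 3, matching y values: 7, 16 (2 points).
  x = 18: rhs = 11, matching y values: none (0 points).
  x = 19: rhs = 12, matching y values: 9, 14 (2 points).
  x = 20: rhs = 12, matching y values: 9, 14 (2 points).
  x = 21: rhs = 17, matching y values: none (0 points).
  x = 22: rhs = 10, matching y values: none (0 points).
Total affine count: 21.
Full point count |E(F_23)| = 21 + 1 = 22.
Hasse bound: |22 − (23+1)| = |-2| = 2 ≤ 2√23 ≈ 9.5917 ✓.


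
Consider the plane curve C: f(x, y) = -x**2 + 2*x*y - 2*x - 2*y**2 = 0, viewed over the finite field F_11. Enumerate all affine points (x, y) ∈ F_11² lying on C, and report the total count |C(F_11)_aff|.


Affine F_11-points: {(0, 0), (3, 1), (3, 2), (4, 7), (4, 8), (7, 9), (8, 1), (8, 7), (9, 0), (9, 9), (10, 2), (10, 8)}; count = 12.

For each of the 121 pairs (x, y) ∈ F_11², evaluate f(x, y) mod 11. Record the zeros.
  x = 0: [0↦0, 1↦9, 2↦3, 3↦4, 4↦1, 5↦5, 6↦5, 7↦1, 8↦4, 9↦3, 10↦9]  zeros at y ∈ {0}
  x = 1: [0↦8, 1↦8, 2↦4, 3↦7, 4↦6, 5↦1, 6↦3, 7↦1, 8↦6, 9↦7, 10↦4]  zeros at y ∈ ∅
  x = 2: [0↦3, 1↦5, 2↦3, 3↦8, 4↦9, 5↦6, 6↦10, 7↦10, 8↦6, 9↦9, 10↦8]  zeros at y ∈ ∅
  x = 3: [0↦7, 1↦0, 2↦0, 3↦7, 4↦10, 5↦9, 6↦4, 7↦6, 8↦4, 9↦9, 10↦10]  zeros at y ∈ {1, 2}
  x = 4: [0↦9, 1↦4, 2↦6, 3↦4, 4↦9, 5↦10, 6↦7, 7↦0, 8↦0, 9↦7, 10↦10]  zeros at y ∈ {7, 8}
  x = 5: [0↦9, 1↦6, 2↦10, 3↦10, 4↦6, 5↦9, 6↦8, 7↦3, 8↦5, 9↦3, 10↦8]  zeros at y ∈ ∅
  x = 6: [0↦7, 1↦6, 2↦1, 3↦3, 4↦1, 5↦6, 6↦7, 7↦4, 8↦8, 9↦8, 10↦4]  zeros at y ∈ ∅
  x = 7: [0↦3, 1↦4, 2↦1, 3↦5, 4↦5, 5↦1, 6↦4, 7↦3, 8↦9, 9↦0, 10↦9]  zeros at y ∈ {9}
  x = 8: [0↦8, 1↦0, 2↦10, 3↦5, 4↦7, 5↦5, 6↦10, 7↦0, 8↦8, 9↦1, 10↦1]  zeros at y ∈ {1, 7}
  x = 9: [0↦0, 1↦5, 2↦6, 3↦3, 4↦7, 5↦7, 6↦3, 7↦6, 8↦5, 9↦0, 10↦2]  zeros at y ∈ {0, 9}
  x = 10: [0↦1, 1↦8, 2↦0, 3↦10, 4↦5, 5↦7, 6↦5, 7↦10, 8↦0, 9↦8, 10↦1]  zeros at y ∈ {2, 8}
Collecting zeros: affine points = {(0, 0), (3, 1), (3, 2), (4, 7), (4, 8), (7, 9), (8, 1), (8, 7), (9, 0), (9, 9), (10, 2), (10, 8)}.
Total count |C(F_11)_aff| = 12.


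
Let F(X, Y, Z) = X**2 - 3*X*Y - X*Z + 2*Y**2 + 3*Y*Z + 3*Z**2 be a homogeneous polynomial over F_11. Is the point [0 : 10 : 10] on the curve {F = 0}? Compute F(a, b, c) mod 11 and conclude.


F(0,10,10) ≡ 8 (mod 11); P is NOT on the curve.

Evaluate F(0, 10, 10) term-by-term (mod 11).
  X**2 ↦ 1·0·1·1 = 0
  -3*X*Y ↦ -3·0·10·1 = 0
  -X*Z ↦ -1·0·1·10 = 0
  2*Y**2 ↦ 2·1·100·1 = 200
  3*Y*Z ↦ 3·1·10·10 = 300
  3*Z**2 ↦ 3·1·1·100 = 300
Sum: F(0, 10, 10) = (0) + (0) + (0) + (200) + (300) + (300) = 800.
Reducing mod 11: 800 ≡ 8 (mod 11).
Since F(a, b, c) ≡ 8 ≠ 0 (mod 11), P does NOT lie on the curve.


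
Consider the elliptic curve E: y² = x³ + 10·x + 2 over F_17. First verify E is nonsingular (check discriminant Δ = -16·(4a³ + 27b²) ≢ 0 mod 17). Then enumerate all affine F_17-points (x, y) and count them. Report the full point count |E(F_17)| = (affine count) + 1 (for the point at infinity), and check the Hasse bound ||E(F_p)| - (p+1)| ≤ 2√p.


Affine points = {(0, 6), (0, 11), (1, 8), (1, 9), (2, 8), (2, 9), (3, 5), (3, 12), (4, 2), (4, 15), (8, 4), (8, 13), (11, 7), (11, 10), (13, 0), (14, 8), (14, 9), (15, 5), (15, 12), (16, 5), (16, 12)}; affine count = 21; |E(F_17)| = 22.

Discriminant check: Δ ∝ 4a³ + 27b² = 4·10³ + 27·2² = 4·1000 + 27·4 ≡ 11 (mod 17). Nonzero ⇒ E is nonsingular.
For each x ∈ F_17, compute rhs = x³ + 10·x + 2 mod 17, then count y ∈ F_17 with y² ≡ rhs.
  x = 0: rhs = 2, matching y values: 6, 11 (2 points).
  x = 1: rhs = 13, matching y values: 8, 9 (2 points).
  x = 2: rhs = 13, matching y values: 8, 9 (2 points).
  x = 3: rhs = 8, matching y values: 5, 12 (2 points).
  x = 4: rhs = 4, matching y values: 2, 15 (2 points).
  x = 5: rhs = 7, matching y values: none (0 points).
  x = 6: rhs = 6, matching y values: none (0 points).
  x = 7: rhs = 7, matching y values: none (0 points).
  x = 8: rhs = 16, matching y values: 4, 13 (2 points).
  x = 9: rhs = 5, matching y values: none (0 points).
  x = 10: rhs = 14, matching y values: none (0 points).
  x = 11: rhs = 15, matching y values: 7, 10 (2 points).
  x = 12: rhs = 14, matching y values: none (0 points).
  x = 13: rhs = 0, matching y values: 0 (1 points).
  x = 14: rhs = 13, matching y values: 8, 9 (2 points).
  x = 15: rhs = 8, matching y values: 5, 12 (2 points).
  x = 16: rhs = 8, matching y values: 5, 12 (2 points).
Total affine count: 21.
Full point count |E(F_17)| = 21 + 1 = 22.
Hasse bound: |22 − (17+1)| = |4| = 4 ≤ 2√17 ≈ 8.2462 ✓.


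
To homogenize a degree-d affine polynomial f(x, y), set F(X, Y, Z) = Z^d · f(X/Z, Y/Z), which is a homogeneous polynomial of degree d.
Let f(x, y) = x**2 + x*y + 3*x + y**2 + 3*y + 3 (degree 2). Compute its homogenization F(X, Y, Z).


F(X, Y, Z) = X**2 + X*Y + 3*X*Z + Y**2 + 3*Y*Z + 3*Z**2

deg(f) = 2.
Substitute x = X/Z, y = Y/Z into f, then multiply by Z^2.
  monomial 1·x^2·y^0 ↦ 1·X^2·Y^0·Z^0.
  monomial 1·x^1·y^1 ↦ 1·X^1·Y^1·Z^0.
  monomial 3·x^1·y^0 ↦ 3·X^1·Y^0·Z^1.
  monomial 1·x^0·y^2 ↦ 1·X^0·Y^2·Z^0.
  monomial 3·x^0·y^1 ↦ 3·X^0·Y^1·Z^1.
  monomial 3·x^0·y^0 ↦ 3·X^0·Y^0·Z^2.
Collecting: F(X, Y, Z) = X**2 + X*Y + 3*X*Z + Y**2 + 3*Y*Z + 3*Z**2.


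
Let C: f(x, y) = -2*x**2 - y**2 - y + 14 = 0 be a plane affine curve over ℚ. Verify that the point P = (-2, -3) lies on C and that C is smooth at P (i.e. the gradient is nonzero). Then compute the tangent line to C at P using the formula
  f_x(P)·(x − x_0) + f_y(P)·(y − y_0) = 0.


Tangent line at P: 8*x + 5*y + 31 = 0.

Step 1: f(-2, -3) = 0, so P lies on C.
Step 2: partial derivatives
  f_x(x, y) = -4*x, f_y(x, y) = -2*y - 1.
  f_x(P) = 8, f_y(P) = 5 (gradient nonzero, so P is smooth).
Step 3: tangent line at P: 8·(x − -2) + 5·(y − -3) = 0.
Expanding: 8*x + 5*y + 31 = 0.


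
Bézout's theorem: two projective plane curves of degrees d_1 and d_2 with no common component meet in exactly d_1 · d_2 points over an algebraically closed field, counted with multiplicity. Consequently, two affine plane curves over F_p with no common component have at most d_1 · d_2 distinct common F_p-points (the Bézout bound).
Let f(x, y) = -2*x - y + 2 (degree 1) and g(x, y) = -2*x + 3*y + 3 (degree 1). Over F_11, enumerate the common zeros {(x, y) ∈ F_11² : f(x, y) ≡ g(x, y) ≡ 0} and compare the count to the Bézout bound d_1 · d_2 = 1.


Common zeros: {(8, 8)}; count = 1; Bézout bound = 1.

deg(f) = 1, deg(g) = 1, so Bézout bound = 1.
Scan x ∈ F_11. For each x, list the y ∈ F_11 with f(x, y) ≡ 0 and those with g(x, y) ≡ 0 (mod 11); the common zeros in that column are the intersection.
  x = 0: f ≡ 0 at y ∈ {2}; g ≡ 0 at y ∈ {10}; common: ∅.
  x = 1: f ≡ 0 at y ∈ {0}; g ≡ 0 at y ∈ {7}; common: ∅.
  x = 2: f ≡ 0 at y ∈ {9}; g ≡ 0 at y ∈ {4}; common: ∅.
  x = 3: f ≡ 0 at y ∈ {7}; g ≡ 0 at y ∈ {1}; common: ∅.
  x = 4: f ≡ 0 at y ∈ {5}; g ≡ 0 at y ∈ {9}; common: ∅.
  x = 5: f ≡ 0 at y ∈ {3}; g ≡ 0 at y ∈ {6}; common: ∅.
  x = 6: f ≡ 0 at y ∈ {1}; g ≡ 0 at y ∈ {3}; common: ∅.
  x = 7: f ≡ 0 at y ∈ {10}; g ≡ 0 at y ∈ {0}; common: ∅.
  x = 8: f ≡ 0 at y ∈ {8}; g ≡ 0 at y ∈ {8}; common: {8}.
  x = 9: f ≡ 0 at y ∈ {6}; g ≡ 0 at y ∈ {5}; common: ∅.
  x = 10: f ≡ 0 at y ∈ {4}; g ≡ 0 at y ∈ {2}; common: ∅.
Collecting: common zeros = {(8, 8)}, so the count is 1.
Comparison with the Bézout bound: 1 ≤ 1 = deg(f)·deg(g), as expected for curves with no common component (the bound is attained).


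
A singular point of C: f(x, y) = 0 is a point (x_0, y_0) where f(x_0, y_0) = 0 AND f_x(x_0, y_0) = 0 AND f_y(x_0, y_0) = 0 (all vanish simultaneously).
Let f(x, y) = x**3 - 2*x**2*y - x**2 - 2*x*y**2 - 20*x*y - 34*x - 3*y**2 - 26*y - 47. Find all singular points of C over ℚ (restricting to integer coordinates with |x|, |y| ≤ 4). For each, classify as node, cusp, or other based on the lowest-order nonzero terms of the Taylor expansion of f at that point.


Singular points: {(-2, -3)}; classification: node.

Compute partial derivatives:
  f_x = 3*x**2 - 4*x*y - 2*x - 2*y**2 - 20*y - 34.
  f_y = -2*x**2 - 4*x*y - 20*x - 6*y - 26.
Scan x_0 ∈ {−4, ..., 4}. For each x_0, f_y(x_0, y) is a polynomial in y; find its integer roots y ∈ {−4, ..., 4}, then test f_x and f at those candidates.
  x = -4: f_y(-4, y) = 10*y + 22; no integer root y with |y| ≤ 4.
  x = -3: f_y(-3, y) = 6*y + 16; no integer root y with |y| ≤ 4.
  x = -2: f_y(-2, y) = 2*y + 6; vanishes at y ∈ {-3}. (-2, -3): f_x = 0, f = 0 — SINGULAR.
  x = -1: f_y(-1, y) = -2*y - 8; vanishes at y ∈ {-4}. (-1, -4): f_x = 3 ≠ 0.
  x = 0: f_y(0, y) = -6*y - 26; no integer root y with |y| ≤ 4.
  x = 1: f_y(1, y) = -10*y - 48; no integer root y with |y| ≤ 4.
  x = 2: f_y(2, y) = -14*y - 74; no integer root y with |y| ≤ 4.
  x = 3: f_y(3, y) = -18*y - 104; no integer root y with |y| ≤ 4.
  x = 4: f_y(4, y) = -22*y - 138; no integer root y with |y| ≤ 4.
Only singular point on the grid: (-2, -3).
Classify: substitute x = -2 + u, y = -3 + v and expand: f = u**3 - 2*u**2*v - u**2 - 2*u*v**2 + v**2.
No constant or linear terms (consistent with a singular point). Quadratic part: -u**2 + v**2. Cubic part: u**3 - 2*u**2*v - 2*u*v**2.
The quadratic part v**2 - u**2 = (v − u)(v + u) splits into two distinct linear factors, so there are two distinct tangent lines y − -3 = ±(x − -2) — this is a node (ordinary double point).
Classification: node.


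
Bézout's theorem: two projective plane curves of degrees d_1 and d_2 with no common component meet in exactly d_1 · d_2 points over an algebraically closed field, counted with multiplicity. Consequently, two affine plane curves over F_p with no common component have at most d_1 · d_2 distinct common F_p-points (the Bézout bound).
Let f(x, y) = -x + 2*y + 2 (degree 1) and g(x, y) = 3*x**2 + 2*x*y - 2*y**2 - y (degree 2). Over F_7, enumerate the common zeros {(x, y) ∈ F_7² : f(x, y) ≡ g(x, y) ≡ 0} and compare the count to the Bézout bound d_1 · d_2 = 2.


Common zeros: {(5, 5)}; count = 1; Bézout bound = 2.

deg(f) = 1, deg(g) = 2, so Bézout bound = 2.
Scan x ∈ F_7. For each x, list the y ∈ F_7 with f(x, y) ≡ 0 and those with g(x, y) ≡ 0 (mod 7); the common zeros in that column are the intersection.
  x = 0: f ≡ 0 at y ∈ {6}; g ≡ 0 at y ∈ {0, 3}; common: ∅.
  x = 1: f ≡ 0 at y ∈ {3}; g ≡ 0 at y ∈ {5, 6}; common: ∅.
  x = 2: f ≡ 0 at y ∈ {0}; g ≡ 0 at y ∈ {6}; common: ∅.
  x = 3: f ≡ 0 at y ∈ {4}; g ≡ 0 at y ∈ ∅; common: ∅.
  x = 4: f ≡ 0 at y ∈ {1}; g ≡ 0 at y ∈ ∅; common: ∅.
  x = 5: f ≡ 0 at y ∈ {5}; g ≡ 0 at y ∈ {3, 5}; common: {5}.
  x = 6: f ≡ 0 at y ∈ {2}; g ≡ 0 at y ∈ ∅; common: ∅.
Collecting: common zeros = {(5, 5)}, so the count is 1.
Comparison with the Bézout bound: 1 ≤ 2 = deg(f)·deg(g), as expected for curves with no common component (the affine F_7-count falls short of the bound because intersections may lie at infinity, over extension fields, or carry multiplicity).


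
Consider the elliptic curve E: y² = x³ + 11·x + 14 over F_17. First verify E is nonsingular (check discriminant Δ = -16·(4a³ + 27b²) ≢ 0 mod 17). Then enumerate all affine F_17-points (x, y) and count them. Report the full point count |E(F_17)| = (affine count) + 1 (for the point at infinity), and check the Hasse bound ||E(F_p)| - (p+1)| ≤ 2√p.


Affine points = {(1, 3), (1, 14), (7, 3), (7, 14), (8, 6), (8, 11), (9, 3), (9, 14), (10, 6), (10, 11), (11, 2), (11, 15), (12, 2), (12, 15), (13, 5), (13, 12), (15, 1), (15, 16), (16, 6), (16, 11)}; affine count = 20; |E(F_17)| = 21.

Discriminant check: Δ ∝ 4a³ + 27b² = 4·11³ + 27·14² = 4·1331 + 27·196 ≡ 8 (mod 17). Nonzero ⇒ E is nonsingular.
For each x ∈ F_17, compute rhs = x³ + 11·x + 14 mod 17, then count y ∈ F_17 with y² ≡ rhs.
  x = 0: rhs = 14, matching y values: none (0 points).
  x = 1: rhs = 9, matching y values: 3, 14 (2 points).
  x = 2: rhs = 10, matching y values: none (0 points).
  x = 3: rhs = 6, matching y values: none (0 points).
  x = 4: rhs = 3, matching y values: none (0 points).
  x = 5: rhs = 7, matching y values: none (0 points).
  x = 6: rhs = 7, matching y values: none (0 points).
  x = 7: rhs = 9, matching y values: 3, 14 (2 points).
  x = 8: rhs = 2, matching y values: 6, 11 (2 points).
  x = 9: rhs = 9, matching y values: 3, 14 (2 points).
  x = 10: rhs = 2, matching y values: 6, 11 (2 points).
  x = 11: rhs = 4, matching y values: 2, 15 (2 points).
  x = 12: rhs = 4, matching y values: 2, 15 (2 points).
  x = 13: rhs = 8, matching y values: 5, 12 (2 points).
  x = 14: rhs = 5, matching y values: none (0 points).
  x = 15: rhs = 1, matching y values: 1, 16 (2 points).
  x = 16: rhs = 2, matching y values: 6, 11 (2 points).
Total affine count: 20.
Full point count |E(F_17)| = 20 + 1 = 21.
Hasse bound: |21 − (17+1)| = |3| = 3 ≤ 2√17 ≈ 8.2462 ✓.


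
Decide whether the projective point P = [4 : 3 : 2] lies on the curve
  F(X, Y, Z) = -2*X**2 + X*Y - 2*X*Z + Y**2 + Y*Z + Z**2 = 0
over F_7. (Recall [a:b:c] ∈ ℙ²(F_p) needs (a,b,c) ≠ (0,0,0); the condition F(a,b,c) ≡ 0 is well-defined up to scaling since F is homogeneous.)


F(4,3,2) ≡ 4 (mod 7); P is NOT on the curve.

Evaluate F(4, 3, 2) term-by-term (mod 7).
  -2*X**2 ↦ -2·16·1·1 = -32
  X*Y ↦ 1·4·3·1 = 12
  -2*X*Z ↦ -2·4·1·2 = -16
  Y**2 ↦ 1·1·9·1 = 9
  Y*Z ↦ 1·1·3·2 = 6
  Z**2 ↦ 1·1·1·4 = 4
Sum: F(4, 3, 2) = (-32) + (12) + (-16) + (9) + (6) + (4) = -17.
Reducing mod 7: -17 ≡ 4 (mod 7).
Since F(a, b, c) ≡ 4 ≠ 0 (mod 7), P does NOT lie on the curve.


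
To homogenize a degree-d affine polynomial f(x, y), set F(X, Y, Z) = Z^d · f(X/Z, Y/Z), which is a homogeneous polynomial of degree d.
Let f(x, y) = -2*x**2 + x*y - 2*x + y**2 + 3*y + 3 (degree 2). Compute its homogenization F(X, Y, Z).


F(X, Y, Z) = -2*X**2 + X*Y - 2*X*Z + Y**2 + 3*Y*Z + 3*Z**2

deg(f) = 2.
Substitute x = X/Z, y = Y/Z into f, then multiply by Z^2.
  monomial -2·x^2·y^0 ↦ -2·X^2·Y^0·Z^0.
  monomial 1·x^1·y^1 ↦ 1·X^1·Y^1·Z^0.
  monomial -2·x^1·y^0 ↦ -2·X^1·Y^0·Z^1.
  monomial 1·x^0·y^2 ↦ 1·X^0·Y^2·Z^0.
  monomial 3·x^0·y^1 ↦ 3·X^0·Y^1·Z^1.
  monomial 3·x^0·y^0 ↦ 3·X^0·Y^0·Z^2.
Collecting: F(X, Y, Z) = -2*X**2 + X*Y - 2*X*Z + Y**2 + 3*Y*Z + 3*Z**2.


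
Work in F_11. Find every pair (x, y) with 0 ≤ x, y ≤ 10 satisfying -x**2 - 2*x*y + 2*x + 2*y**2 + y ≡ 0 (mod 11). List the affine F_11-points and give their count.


Affine F_11-points: {(0, 0), (0, 5), (1, 8), (1, 9), (2, 0), (2, 7), (3, 3), (3, 5), (4, 3), (4, 6), (5, 1), (5, 9), (6, 1), (6, 10), (7, 4), (7, 8), (8, 6), (8, 7), (9, 4), (9, 10), (10, 2)}; count = 21.

For each of the 121 pairs (x, y) ∈ F_11², evaluate f(x, y) mod 11. Record the zeros.
  x = 0: [0↦0, 1↦3, 2↦10, 3↦10, 4↦3, 5↦0, 6↦1, 7↦6, 8↦4, 9↦6, 10↦1]  zeros at y ∈ {0, 5}
  x = 1: [0↦1, 1↦2, 2↦7, 3↦5, 4↦7, 5↦2, 6↦1, 7↦4, 8↦0, 9↦0, 10↦4]  zeros at y ∈ {8, 9}
  x = 2: [0↦0, 1↦10, 2↦2, 3↦9, 4↦9, 5↦2, 6↦10, 7↦0, 8↦5, 9↦3, 10↦5]  zeros at y ∈ {0, 7}
  x = 3: [0↦8, 1↦5, 2↦6, 3↦0, 4↦9, 5↦0, 6↦6, 7↦5, 8↦8, 9↦4, 10↦4]  zeros at y ∈ {3, 5}
  x = 4: [0↦3, 1↦9, 2↦8, 3↦0, 4↦7, 5↦7, 6↦0, 7↦8, 8↦9, 9↦3, 10↦1]  zeros at y ∈ {3, 6}
  x = 5: [0↦7, 1↦0, 2↦8, 3↦9, 4↦3, 5↦1, 6↦3, 7↦9, 8↦8, 9↦0, 10↦7]  zeros at y ∈ {1, 9}
  x = 6: [0↦9, 1↦0, 2↦6, 3↦5, 4↦8, 5↦4, 6↦4, 7↦8, 8↦5, 9↦6, 10↦0]  zeros at y ∈ {1, 10}
  x = 7: [0↦9, 1↦9, 2↦2, 3↦10, 4↦0, 5↦5, 6↦3, 7↦5, 8↦0, 9↦10, 10↦2]  zeros at y ∈ {4, 8}
  x = 8: [0↦7, 1↦5, 2↦7, 3↦2, 4↦1, 5↦4, 6↦0, 7↦0, 8↦4, 9↦1, 10↦2]  zeros at y ∈ {6, 7}
  x = 9: [0↦3, 1↦10, 2↦10, 3↦3, 4↦0, 5↦1, 6↦6, 7↦4, 8↦6, 9↦1, 10↦0]  zeros at y ∈ {4, 10}
  x = 10: [0↦8, 1↦2, 2↦0, 3↦2, 4↦8, 5↦7, 6↦10, 7↦6, 8↦6, 9↦10, 10↦7]  zeros at y ∈ {2}
Collecting zeros: affine points = {(0, 0), (0, 5), (1, 8), (1, 9), (2, 0), (2, 7), (3, 3), (3, 5), (4, 3), (4, 6), (5, 1), (5, 9), (6, 1), (6, 10), (7, 4), (7, 8), (8, 6), (8, 7), (9, 4), (9, 10), (10, 2)}.
Total count |C(F_11)_aff| = 21.


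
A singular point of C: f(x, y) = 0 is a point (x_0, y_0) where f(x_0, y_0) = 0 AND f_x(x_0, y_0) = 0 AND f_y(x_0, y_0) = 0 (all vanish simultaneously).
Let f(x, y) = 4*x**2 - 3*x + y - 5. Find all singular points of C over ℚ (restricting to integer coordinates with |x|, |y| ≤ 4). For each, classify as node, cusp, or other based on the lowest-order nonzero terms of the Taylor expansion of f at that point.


No singular points in the scanned grid; C is smooth there.

Compute partial derivatives:
  f_x = 8*x - 3.
  f_y = 1.
f_y = 1 is a nonzero constant, so f_y never vanishes: no point (x, y) can satisfy f = f_x = f_y = 0. In particular no (x, y) ∈ {−4, ..., 4}² is singular; the curve is smooth.


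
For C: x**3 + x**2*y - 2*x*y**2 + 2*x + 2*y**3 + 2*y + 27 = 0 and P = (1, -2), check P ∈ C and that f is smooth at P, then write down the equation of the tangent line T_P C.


Tangent line at P: -7*x + 35*y + 77 = 0.

Step 1: f(1, -2) = 0, so P lies on C.
Step 2: partial derivatives
  f_x(x, y) = 3*x**2 + 2*x*y - 2*y**2 + 2, f_y(x, y) = x**2 - 4*x*y + 6*y**2 + 2.
  f_x(P) = -7, f_y(P) = 35 (gradient nonzero, so P is smooth).
Step 3: tangent line at P: -7·(x − 1) + 35·(y − -2) = 0.
Expanding: -7*x + 35*y + 77 = 0.


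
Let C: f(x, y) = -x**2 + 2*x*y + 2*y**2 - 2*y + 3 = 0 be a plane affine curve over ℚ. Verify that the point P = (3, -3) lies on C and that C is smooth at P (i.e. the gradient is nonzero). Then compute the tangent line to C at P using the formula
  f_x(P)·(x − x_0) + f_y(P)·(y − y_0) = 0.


Tangent line at P: -12*x - 8*y + 12 = 0.

Step 1: f(3, -3) = 0, so P lies on C.
Step 2: partial derivatives
  f_x(x, y) = -2*x + 2*y, f_y(x, y) = 2*x + 4*y - 2.
  f_x(P) = -12, f_y(P) = -8 (gradient nonzero, so P is smooth).
Step 3: tangent line at P: -12·(x − 3) + -8·(y − -3) = 0.
Expanding: -12*x - 8*y + 12 = 0.


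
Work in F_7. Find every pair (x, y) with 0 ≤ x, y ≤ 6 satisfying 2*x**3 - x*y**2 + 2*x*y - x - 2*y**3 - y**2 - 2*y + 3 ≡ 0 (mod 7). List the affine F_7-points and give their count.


Affine F_7-points: {(0, 2), (1, 1), (2, 1), (2, 2), (2, 6), (4, 1), (5, 2), (5, 4), (5, 5)}; count = 9.

For each of the 49 pairs (x, y) ∈ F_7², evaluate f(x, y) mod 7. Record the zeros.
  x = 0: [0↦3, 1↦5, 2↦0, 3↦4, 4↦5, 5↦5, 6↦6]  zeros at y ∈ {2}
  x = 1: [0↦4, 1↦0, 2↦1, 3↦2, 4↦5, 5↦5, 6↦4]  zeros at y ∈ {1}
  x = 2: [0↦3, 1↦0, 2↦0, 3↦5, 4↦3, 5↦3, 6↦0]  zeros at y ∈ {1, 2, 6}
  x = 3: [0↦5, 1↦3, 2↦2, 3↦4, 4↦4, 5↦4, 6↦6]  zeros at y ∈ ∅
  x = 4: [0↦1, 1↦0, 2↦5, 3↦4, 4↦6, 5↦6, 6↦6]  zeros at y ∈ {1}
  x = 5: [0↦3, 1↦3, 2↦0, 3↦3, 4↦0, 5↦0, 6↦5]  zeros at y ∈ {2, 4, 5}
  x = 6: [0↦2, 1↦3, 2↦6, 3↦6, 4↦5, 5↦5, 6↦1]  zeros at y ∈ ∅
Collecting zeros: affine points = {(0, 2), (1, 1), (2, 1), (2, 2), (2, 6), (4, 1), (5, 2), (5, 4), (5, 5)}.
Total count |C(F_7)_aff| = 9.


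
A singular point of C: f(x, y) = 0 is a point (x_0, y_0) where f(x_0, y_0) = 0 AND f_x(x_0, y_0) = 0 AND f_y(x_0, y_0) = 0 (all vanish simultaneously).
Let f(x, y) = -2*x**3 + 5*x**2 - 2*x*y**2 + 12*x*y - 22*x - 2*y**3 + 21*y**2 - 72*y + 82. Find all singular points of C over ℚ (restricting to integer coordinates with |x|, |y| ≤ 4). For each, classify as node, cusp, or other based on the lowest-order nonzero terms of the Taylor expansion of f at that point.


Singular points: {(1, 3)}; classification: node.

Compute partial derivatives:
  f_x = -6*x**2 + 10*x - 2*y**2 + 12*y - 22.
  f_y = -4*x*y + 12*x - 6*y**2 + 42*y - 72.
Scan x_0 ∈ {−4, ..., 4}. For each x_0, f_y(x_0, y) is a polynomial in y; find its integer roots y ∈ {−4, ..., 4}, then test f_x and f at those candidates.
  x = -4: f_y(-4, y) = -6*y**2 + 58*y - 120; vanishes at y ∈ {3}. (-4, 3): f_x = -140 ≠ 0.
  x = -3: f_y(-3, y) = -6*y**2 + 54*y - 108; vanishes at y ∈ {3}. (-3, 3): f_x = -88 ≠ 0.
  x = -2: f_y(-2, y) = -6*y**2 + 50*y - 96; vanishes at y ∈ {3}. (-2, 3): f_x = -48 ≠ 0.
  x = -1: f_y(-1, y) = -6*y**2 + 46*y - 84; vanishes at y ∈ {3}. (-1, 3): f_x = -20 ≠ 0.
  x = 0: f_y(0, y) = -6*y**2 + 42*y - 72; vanishes at y ∈ {3, 4}. (0, 3): f_x = -4 ≠ 0; (0, 4): f_x = -6 ≠ 0.
  x = 1: f_y(1, y) = -6*y**2 + 38*y - 60; vanishes at y ∈ {3}. (1, 3): f_x = 0, f = 0 — SINGULAR.
  x = 2: f_y(2, y) = -6*y**2 + 34*y - 48; vanishes at y ∈ {3}. (2, 3): f_x = -8 ≠ 0.
  x = 3: f_y(3, y) = -6*y**2 + 30*y - 36; vanishes at y ∈ {2, 3}. (3, 2): f_x = -30 ≠ 0; (3, 3): f_x = -28 ≠ 0.
  x = 4: f_y(4, y) = -6*y**2 + 26*y - 24; vanishes at y ∈ {3}. (4, 3): f_x = -60 ≠ 0.
Only singular point on the grid: (1, 3).
Classify: substitute x = 1 + u, y = 3 + v and expand: f = -2*u**3 - u**2 - 2*u*v**2 - 2*v**3 + v**2.
No constant or linear terms (consistent with a singular point). Quadratic part: -u**2 + v**2. Cubic part: -2*u**3 - 2*u*v**2 - 2*v**3.
The quadratic part v**2 - u**2 = (v − u)(v + u) splits into two distinct linear factors, so there are two distinct tangent lines y − 3 = ±(x − 1) — this is a node (ordinary double point).
Classification: node.


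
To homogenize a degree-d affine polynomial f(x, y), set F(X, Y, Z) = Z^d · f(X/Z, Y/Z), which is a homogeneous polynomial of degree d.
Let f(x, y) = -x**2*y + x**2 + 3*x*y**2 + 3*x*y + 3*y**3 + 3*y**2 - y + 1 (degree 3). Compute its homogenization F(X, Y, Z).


F(X, Y, Z) = -X**2*Y + X**2*Z + 3*X*Y**2 + 3*X*Y*Z + 3*Y**3 + 3*Y**2*Z - Y*Z**2 + Z**3

deg(f) = 3.
Substitute x = X/Z, y = Y/Z into f, then multiply by Z^3.
  monomial -1·x^2·y^1 ↦ -1·X^2·Y^1·Z^0.
  monomial 1·x^2·y^0 ↦ 1·X^2·Y^0·Z^1.
  monomial 3·x^1·y^2 ↦ 3·X^1·Y^2·Z^0.
  monomial 3·x^1·y^1 ↦ 3·X^1·Y^1·Z^1.
  monomial 3·x^0·y^3 ↦ 3·X^0·Y^3·Z^0.
  monomial 3·x^0·y^2 ↦ 3·X^0·Y^2·Z^1.
  monomial -1·x^0·y^1 ↦ -1·X^0·Y^1·Z^2.
  monomial 1·x^0·y^0 ↦ 1·X^0·Y^0·Z^3.
Collecting: F(X, Y, Z) = -X**2*Y + X**2*Z + 3*X*Y**2 + 3*X*Y*Z + 3*Y**3 + 3*Y**2*Z - Y*Z**2 + Z**3.


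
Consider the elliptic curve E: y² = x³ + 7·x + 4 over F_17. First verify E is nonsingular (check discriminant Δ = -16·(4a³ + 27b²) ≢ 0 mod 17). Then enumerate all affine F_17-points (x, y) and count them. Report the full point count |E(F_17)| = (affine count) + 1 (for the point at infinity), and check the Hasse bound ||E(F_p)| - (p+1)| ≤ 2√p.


Affine points = {(0, 2), (0, 15), (2, 3), (2, 14), (3, 1), (3, 16), (11, 1), (11, 16), (15, 4), (15, 13), (16, 8), (16, 9)}; affine count = 12; |E(F_17)| = 13.

Discriminant check: Δ ∝ 4a³ + 27b² = 4·7³ + 27·4² = 4·343 + 27·16 ≡ 2 (mod 17). Nonzero ⇒ E is nonsingular.
For each x ∈ F_17, compute rhs = x³ + 7·x + 4 mod 17, then count y ∈ F_17 with y² ≡ rhs.
  x = 0: rhs = 4, matching y values: 2, 15 (2 points).
  x = 1: rhs = 12, matching y values: none (0 points).
  x = 2: rhs = 9, matching y values: 3, 14 (2 points).
  x = 3: rhs = 1, matching y values: 1, 16 (2 points).
  x = 4: rhs = 11, matching y values: none (0 points).
  x = 5: rhs = 11, matching y values: none (0 points).
  x = 6: rhs = 7, matching y values: none (0 points).
  x = 7: rhs = 5, matching y values: none (0 points).
  x = 8: rhs = 11, matching y values: none (0 points).
  x = 9: rhs = 14, matching y values: none (0 points).
  x = 10: rhs = 3, matching y values: none (0 points).
  x = 11: rhs = 1, matching y values: 1, 16 (2 points).
  x = 12: rhs = 14, matching y values: none (0 points).
  x = 13: rhs = 14, matching y values: none (0 points).
  x = 14: rhs = 7, matching y values: none (0 points).
  x = 15: rhs = 16, matching y values: 4, 13 (2 points).
  x = 16: rhs = 13, matching y values: 8, 9 (2 points).
Total affine count: 12.
Full point count |E(F_17)| = 12 + 1 = 13.
Hasse bound: |13 − (17+1)| = |-5| = 5 ≤ 2√17 ≈ 8.2462 ✓.


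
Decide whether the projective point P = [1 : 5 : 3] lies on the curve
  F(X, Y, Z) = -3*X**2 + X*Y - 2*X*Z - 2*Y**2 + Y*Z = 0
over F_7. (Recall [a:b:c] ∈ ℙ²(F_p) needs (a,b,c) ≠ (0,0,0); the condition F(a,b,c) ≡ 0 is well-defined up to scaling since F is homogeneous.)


F(1,5,3) ≡ 3 (mod 7); P is NOT on the curve.

Evaluate F(1, 5, 3) term-by-term (mod 7).
  -3*X**2 ↦ -3·1·1·1 = -3
  X*Y ↦ 1·1·5·1 = 5
  -2*X*Z ↦ -2·1·1·3 = -6
  -2*Y**2 ↦ -2·1·25·1 = -50
  Y*Z ↦ 1·1·5·3 = 15
Sum: F(1, 5, 3) = (-3) + (5) + (-6) + (-50) + (15) = -39.
Reducing mod 7: -39 ≡ 3 (mod 7).
Since F(a, b, c) ≡ 3 ≠ 0 (mod 7), P does NOT lie on the curve.


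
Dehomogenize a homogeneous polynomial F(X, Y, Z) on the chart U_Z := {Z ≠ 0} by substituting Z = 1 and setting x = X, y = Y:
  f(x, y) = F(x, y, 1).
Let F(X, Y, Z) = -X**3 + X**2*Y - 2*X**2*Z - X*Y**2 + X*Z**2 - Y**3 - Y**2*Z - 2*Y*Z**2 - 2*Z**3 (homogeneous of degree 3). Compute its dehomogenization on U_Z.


f(x, y) = -x**3 + x**2*y - 2*x**2 - x*y**2 + x - y**3 - y**2 - 2*y - 2

On U_Z we set Z = 1. Each monomial c·X^i·Y^j·Z^k in F becomes c·x^i·y^j·1^k = c·x^i·y^j.
Substituting Z = 1: F(X, Y, 1) = -x**3 + x**2*y - 2*x**2 - x*y**2 + x - y**3 - y**2 - 2*y - 2.
Note: deg(f) ≤ deg(F) = 3; strict inequality happens when F is divisible by Z (lost terms).


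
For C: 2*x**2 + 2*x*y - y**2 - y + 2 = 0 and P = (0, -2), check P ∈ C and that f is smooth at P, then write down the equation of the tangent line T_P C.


Tangent line at P: -4*x + 3*y + 6 = 0.

Step 1: f(0, -2) = 0, so P lies on C.
Step 2: partial derivatives
  f_x(x, y) = 4*x + 2*y, f_y(x, y) = 2*x - 2*y - 1.
  f_x(P) = -4, f_y(P) = 3 (gradient nonzero, so P is smooth).
Step 3: tangent line at P: -4·(x − 0) + 3·(y − -2) = 0.
Expanding: -4*x + 3*y + 6 = 0.


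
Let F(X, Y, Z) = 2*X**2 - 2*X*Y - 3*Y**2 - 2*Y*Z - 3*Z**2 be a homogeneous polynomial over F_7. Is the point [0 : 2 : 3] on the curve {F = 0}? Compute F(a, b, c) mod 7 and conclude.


F(0,2,3) ≡ 5 (mod 7); P is NOT on the curve.

Evaluate F(0, 2, 3) term-by-term (mod 7).
  2*X**2 ↦ 2·0·1·1 = 0
  -2*X*Y ↦ -2·0·2·1 = 0
  -3*Y**2 ↦ -3·1·4·1 = -12
  -2*Y*Z ↦ -2·1·2·3 = -12
  -3*Z**2 ↦ -3·1·1·9 = -27
Sum: F(0, 2, 3) = (0) + (0) + (-12) + (-12) + (-27) = -51.
Reducing mod 7: -51 ≡ 5 (mod 7).
Since F(a, b, c) ≡ 5 ≠ 0 (mod 7), P does NOT lie on the curve.


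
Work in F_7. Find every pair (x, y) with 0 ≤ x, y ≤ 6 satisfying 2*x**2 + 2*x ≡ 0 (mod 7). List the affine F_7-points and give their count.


Affine F_7-points: {(0, 0), (0, 1), (0, 2), (0, 3), (0, 4), (0, 5), (0, 6), (6, 0), (6, 1), (6, 2), (6, 3), (6, 4), (6, 5), (6, 6)}; count = 14.

For each of the 49 pairs (x, y) ∈ F_7², evaluate f(x, y) mod 7. Record the zeros.
  x = 0: [0↦0, 1↦0, 2↦0, 3↦0, 4↦0, 5↦0, 6↦0]  zeros at y ∈ {0, 1, 2, 3, 4, 5, 6}
  x = 1: [0↦4, 1↦4, 2↦4, 3↦4, 4↦4, 5↦4, 6↦4]  zeros at y ∈ ∅
  x = 2: [0↦5, 1↦5, 2↦5, 3↦5, 4↦5, 5↦5, 6↦5]  zeros at y ∈ ∅
  x = 3: [0↦3, 1↦3, 2↦3, 3↦3, 4↦3, 5↦3, 6↦3]  zeros at y ∈ ∅
  x = 4: [0↦5, 1↦5, 2↦5, 3↦5, 4↦5, 5↦5, 6↦5]  zeros at y ∈ ∅
  x = 5: [0↦4, 1↦4, 2↦4, 3↦4, 4↦4, 5↦4, 6↦4]  zeros at y ∈ ∅
  x = 6: [0↦0, 1↦0, 2↦0, 3↦0, 4↦0, 5↦0, 6↦0]  zeros at y ∈ {0, 1, 2, 3, 4, 5, 6}
Collecting zeros: affine points = {(0, 0), (0, 1), (0, 2), (0, 3), (0, 4), (0, 5), (0, 6), (6, 0), (6, 1), (6, 2), (6, 3), (6, 4), (6, 5), (6, 6)}.
Total count |C(F_7)_aff| = 14.


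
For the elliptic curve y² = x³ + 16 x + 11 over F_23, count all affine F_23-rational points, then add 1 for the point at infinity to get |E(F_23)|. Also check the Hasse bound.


Affine points = {(4, 1), (4, 22), (5, 3), (5, 20), (6, 1), (6, 22), (7, 11), (7, 12), (11, 0), (13, 1), (13, 22), (14, 9), (14, 14), (16, 4), (16, 19), (18, 6), (18, 17)}; affine count = 17; |E(F_23)| = 18.

Discriminant check: Δ ∝ 4a³ + 27b² = 4·16³ + 27·11² = 4·4096 + 27·121 ≡ 9 (mod 23). Nonzero ⇒ E is nonsingular.
For each x ∈ F_23, compute rhs = x³ + 16·x + 11 mod 23, then count y ∈ F_23 with y² ≡ rhs.
  x = 0: rhs = 11, matching y values: none (0 points).
  x = 1: rhs = 5, matching y values: none (0 points).
  x = 2: rhs = 5, matching y values: none (0 points).
  x = 3: rhs = 17, matching y values: none (0 points).
  x = 4: rhs = 1, matching y values: 1, 22 (2 points).
  x = 5: rhs = 9, matching y values: 3, 20 (2 points).
  x = 6: rhs = 1, matching y values: 1, 22 (2 points).
  x = 7: rhs = 6, matching y values: 11, 12 (2 points).
  x = 8: rhs = 7, matching y values: none (0 points).
  x = 9: rhs = 10, matching y values: none (0 points).
  x = 10: rhs = 21, matching y values: none (0 points).
  x = 11: rhs = 0, matching y values: 0 (1 points).
  x = 12: rhs = 22, matching y values: none (0 points).
  x = 13: rhs = 1, matching y values: 1, 22 (2 points).
  x = 14: rhs = 12, matching y values: 9, 14 (2 points).
  x = 15: rhs = 15, matching y values: none (0 points).
  x = 16: rhs = 16, matching y values: 4, 19 (2 points).
  x = 17: rhs = 21, matching y values: none (0 points).
  x = 18: rhs = 13, matching y values: 6, 17 (2 points).
  x = 19: rhs = 21, matching y values: none (0 points).
  x = 20: rhs = 5, matching y values: none (0 points).
  x = 21: rhs = 17, matching y values: none (0 points).
  x = 22: rhs = 17, matching y values: none (0 points).
Total affine count: 17.
Full point count |E(F_23)| = 17 + 1 = 18.
Hasse bound: |18 − (23+1)| = |-6| = 6 ≤ 2√23 ≈ 9.5917 ✓.


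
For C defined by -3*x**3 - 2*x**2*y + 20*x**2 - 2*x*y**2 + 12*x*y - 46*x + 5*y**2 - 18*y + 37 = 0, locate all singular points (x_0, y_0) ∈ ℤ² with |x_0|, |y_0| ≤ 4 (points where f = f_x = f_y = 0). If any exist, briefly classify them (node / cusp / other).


Singular points: {(2, 1)}; classification: cusp.

Compute partial derivatives:
  f_x = -9*x**2 - 4*x*y + 40*x - 2*y**2 + 12*y - 46.
  f_y = -2*x**2 - 4*x*y + 12*x + 10*y - 18.
Scan x_0 ∈ {−4, ..., 4}. For each x_0, f_y(x_0, y) is a polynomial in y; find its integer roots y ∈ {−4, ..., 4}, then test f_x and f at those candidates.
  x = -4: f_y(-4, y) = 26*y - 98; no integer root y with |y| ≤ 4.
  x = -3: f_y(-3, y) = 22*y - 72; no integer root y with |y| ≤ 4.
  x = -2: f_y(-2, y) = 18*y - 50; no integer root y with |y| ≤ 4.
  x = -1: f_y(-1, y) = 14*y - 32; no integer root y with |y| ≤ 4.
  x = 0: f_y(0, y) = 10*y - 18; no integer root y with |y| ≤ 4.
  x = 1: f_y(1, y) = 6*y - 8; no integer root y with |y| ≤ 4.
  x = 2: f_y(2, y) = 2*y - 2; vanishes at y ∈ {1}. (2, 1): f_x = 0, f = 0 — SINGULAR.
  x = 3: f_y(3, y) = -2*y; vanishes at y ∈ {0}. (3, 0): f_x = -7 ≠ 0.
  x = 4: f_y(4, y) = -6*y - 2; no integer root y with |y| ≤ 4.
Only singular point on the grid: (2, 1).
Classify: substitute x = 2 + u, y = 1 + v and expand: f = -3*u**3 - 2*u**2*v - 2*u*v**2 + v**2.
No constant or linear terms (consistent with a singular point). Quadratic part: v**2. Cubic part: -3*u**3 - 2*u**2*v - 2*u*v**2.
The quadratic part v**2 is a perfect square, so there is a single (double) tangent line v = 0, i.e. y = 1. Restricting the cubic part to that line (v = 0) leaves -3*u**3 ≠ 0, so f is not divisible by v and the branch is v² ≈ 3*u**3 to lowest order — this is a cusp.
Classification: cusp.


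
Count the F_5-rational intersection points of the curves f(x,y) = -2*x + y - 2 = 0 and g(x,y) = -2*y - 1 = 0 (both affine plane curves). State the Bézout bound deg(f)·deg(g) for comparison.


Common zeros: {(0, 2)}; count = 1; Bézout bound = 1.

deg(f) = 1, deg(g) = 1, so Bézout bound = 1.
Scan x ∈ F_5. For each x, list the y ∈ F_5 with f(x, y) ≡ 0 and those with g(x, y) ≡ 0 (mod 5); the common zeros in that column are the intersection.
  x = 0: f ≡ 0 at y ∈ {2}; g ≡ 0 at y ∈ {2}; common: {2}.
  x = 1: f ≡ 0 at y ∈ {4}; g ≡ 0 at y ∈ {2}; common: ∅.
  x = 2: f ≡ 0 at y ∈ {1}; g ≡ 0 at y ∈ {2}; common: ∅.
  x = 3: f ≡ 0 at y ∈ {3}; g ≡ 0 at y ∈ {2}; common: ∅.
  x = 4: f ≡ 0 at y ∈ {0}; g ≡ 0 at y ∈ {2}; common: ∅.
Collecting: common zeros = {(0, 2)}, so the count is 1.
Comparison with the Bézout bound: 1 ≤ 1 = deg(f)·deg(g), as expected for curves with no common component (the bound is attained).


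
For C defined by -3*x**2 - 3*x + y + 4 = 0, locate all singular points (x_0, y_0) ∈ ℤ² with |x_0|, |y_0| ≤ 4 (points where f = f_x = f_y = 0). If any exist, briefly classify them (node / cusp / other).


No singular points in the scanned grid; C is smooth there.

Compute partial derivatives:
  f_x = -6*x - 3.
  f_y = 1.
f_y = 1 is a nonzero constant, so f_y never vanishes: no point (x, y) can satisfy f = f_x = f_y = 0. In particular no (x, y) ∈ {−4, ..., 4}² is singular; the curve is smooth.
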